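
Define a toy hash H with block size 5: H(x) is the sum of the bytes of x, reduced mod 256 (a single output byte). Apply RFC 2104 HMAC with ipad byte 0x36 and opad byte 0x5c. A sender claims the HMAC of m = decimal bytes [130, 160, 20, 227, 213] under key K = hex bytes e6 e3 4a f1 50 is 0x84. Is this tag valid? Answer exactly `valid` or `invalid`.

valid

Key hex bytes e6 e3 4a f1 50 is exactly B = 5 bytes: K' = e6 e3 4a f1 50.
K' ⊕ ipad = d0 d5 7c c7 66; K' ⊕ opad = ba bf 16 ad 0c.
Inner hash: sum = 208+213+124+199+102+130+160+20+227+213 = 1596; mod 256 = 60 → 3c.
Outer hash (recomputed tag): sum = 186+191+22+173+12+60 = 644; mod 256 = 132 → 84.
Recomputed tag = 84; claimed = 84 → match.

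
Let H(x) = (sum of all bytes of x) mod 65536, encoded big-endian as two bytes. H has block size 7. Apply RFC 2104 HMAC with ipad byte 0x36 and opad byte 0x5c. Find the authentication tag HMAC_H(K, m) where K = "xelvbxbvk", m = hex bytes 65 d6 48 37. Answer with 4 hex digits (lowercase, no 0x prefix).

Key "xelvbxbvk" = 78 65 6c 76 62 78 62 76 6b is 9 bytes > B = 7, so hash it first: H(key) = 03 dc, then zero-pad to 7 bytes: K' = 03 dc 00 00 00 00 00.
K' ⊕ ipad = 35 ea 36 36 36 36 36.  K' ⊕ opad = 5f 80 5c 5c 5c 5c 5c.
Inner input = (K'⊕ipad) ∥ m = 35 ea 36 36 36 36 36 ∥ 65 d6 48 37.
Inner hash: sum = 53+234+54+54+54+54+54+101+214+72+55 = 999 → 03 e7.
Outer input = (K'⊕opad) ∥ inner = 5f 80 5c 5c 5c 5c 5c ∥ 03 e7.
Outer hash (tag): sum = 95+128+92+92+92+92+92+3+231 = 917 → 03 95.

0395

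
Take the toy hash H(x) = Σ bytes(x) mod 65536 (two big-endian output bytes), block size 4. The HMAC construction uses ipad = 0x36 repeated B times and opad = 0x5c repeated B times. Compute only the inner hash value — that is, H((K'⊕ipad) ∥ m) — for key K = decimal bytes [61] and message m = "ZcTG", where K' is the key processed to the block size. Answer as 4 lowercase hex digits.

Key decimal bytes [61] = 3d is 1 byte ≤ B = 4; zero-pad to 4 bytes: K' = 3d 00 00 00.
K' ⊕ ipad = 0b 36 36 36.
Inner input = 0b 36 36 36 ∥ 5a 63 54 47.
Inner hash: sum = 11+54+54+54+90+99+84+71 = 517 → 02 05.

0205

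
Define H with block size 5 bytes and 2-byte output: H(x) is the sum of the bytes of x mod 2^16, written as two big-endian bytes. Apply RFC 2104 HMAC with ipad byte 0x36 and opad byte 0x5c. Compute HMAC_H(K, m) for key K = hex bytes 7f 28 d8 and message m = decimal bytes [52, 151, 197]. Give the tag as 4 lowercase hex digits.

Key hex bytes 7f 28 d8 is 3 bytes ≤ B = 5; zero-pad to 5 bytes: K' = 7f 28 d8 00 00.
K' ⊕ ipad = 49 1e ee 36 36.  K' ⊕ opad = 23 74 84 5c 5c.
Inner input = (K'⊕ipad) ∥ m = 49 1e ee 36 36 ∥ 34 97 c5.
Inner hash: sum = 73+30+238+54+54+52+151+197 = 849 → 03 51.
Outer input = (K'⊕opad) ∥ inner = 23 74 84 5c 5c ∥ 03 51.
Outer hash (tag): sum = 35+116+132+92+92+3+81 = 551 → 02 27.

0227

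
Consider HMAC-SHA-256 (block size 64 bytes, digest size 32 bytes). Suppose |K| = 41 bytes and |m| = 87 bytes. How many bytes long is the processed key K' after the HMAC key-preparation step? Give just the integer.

64

Key is 41 ≤ 64 bytes, zero-padded: |K'| = 64.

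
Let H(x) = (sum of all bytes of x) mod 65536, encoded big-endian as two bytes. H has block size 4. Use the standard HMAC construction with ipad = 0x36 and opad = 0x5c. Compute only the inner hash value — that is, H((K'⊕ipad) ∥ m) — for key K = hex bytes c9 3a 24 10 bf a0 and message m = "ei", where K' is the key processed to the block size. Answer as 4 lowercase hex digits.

Key hex bytes c9 3a 24 10 bf a0 is 6 bytes > B = 4, so hash it first: H(key) = 02 96, then zero-pad to 4 bytes: K' = 02 96 00 00.
K' ⊕ ipad = 34 a0 36 36.
Inner input = 34 a0 36 36 ∥ 65 69.
Inner hash: sum = 52+160+54+54+101+105 = 526 → 02 0e.

020e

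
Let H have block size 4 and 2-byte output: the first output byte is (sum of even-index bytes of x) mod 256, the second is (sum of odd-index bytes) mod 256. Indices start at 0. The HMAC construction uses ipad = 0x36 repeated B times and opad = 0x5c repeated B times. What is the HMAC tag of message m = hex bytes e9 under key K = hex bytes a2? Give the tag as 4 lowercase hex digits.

0d24

Key hex bytes a2 is 1 byte ≤ B = 4; zero-pad to 4 bytes: K' = a2 00 00 00.
K' ⊕ ipad = 94 36 36 36.  K' ⊕ opad = fe 5c 5c 5c.
Inner input = (K'⊕ipad) ∥ m = 94 36 36 36 ∥ e9.
Inner hash: even-index sum = 435 mod 256 = 179; odd-index sum = 108 mod 256 = 108 → b3 6c.
Outer input = (K'⊕opad) ∥ inner = fe 5c 5c 5c ∥ b3 6c.
Outer hash (tag): even-index sum = 525 mod 256 = 13; odd-index sum = 292 mod 256 = 36 → 0d 24.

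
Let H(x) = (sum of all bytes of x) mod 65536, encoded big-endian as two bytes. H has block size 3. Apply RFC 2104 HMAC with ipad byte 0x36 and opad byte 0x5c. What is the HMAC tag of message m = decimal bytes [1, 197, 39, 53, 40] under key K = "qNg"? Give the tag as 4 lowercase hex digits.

Key "qNg" = 71 4e 67 is exactly B = 3 bytes: K' = 71 4e 67.
K' ⊕ ipad = 47 78 51.  K' ⊕ opad = 2d 12 3b.
Inner input = (K'⊕ipad) ∥ m = 47 78 51 ∥ 01 c5 27 35 28.
Inner hash: sum = 71+120+81+1+197+39+53+40 = 602 → 02 5a.
Outer input = (K'⊕opad) ∥ inner = 2d 12 3b ∥ 02 5a.
Outer hash (tag): sum = 45+18+59+2+90 = 214 → 00 d6.

00d6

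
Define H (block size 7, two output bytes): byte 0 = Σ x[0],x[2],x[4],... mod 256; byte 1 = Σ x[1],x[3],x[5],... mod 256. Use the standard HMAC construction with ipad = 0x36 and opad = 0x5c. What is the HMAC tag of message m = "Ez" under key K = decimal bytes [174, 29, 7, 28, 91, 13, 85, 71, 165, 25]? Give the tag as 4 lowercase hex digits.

ab0a

Key decimal bytes [174, 29, 7, 28, 91, 13, 85, 71, 165, 25] = ae 1d 07 1c 5b 0d 55 47 a5 19 is 10 bytes > B = 7, so hash it first: H(key) = 0a a6, then zero-pad to 7 bytes: K' = 0a a6 00 00 00 00 00.
K' ⊕ ipad = 3c 90 36 36 36 36 36.  K' ⊕ opad = 56 fa 5c 5c 5c 5c 5c.
Inner input = (K'⊕ipad) ∥ m = 3c 90 36 36 36 36 36 ∥ 45 7a.
Inner hash: even-index sum = 344 mod 256 = 88; odd-index sum = 321 mod 256 = 65 → 58 41.
Outer input = (K'⊕opad) ∥ inner = 56 fa 5c 5c 5c 5c 5c ∥ 58 41.
Outer hash (tag): even-index sum = 427 mod 256 = 171; odd-index sum = 522 mod 256 = 10 → ab 0a.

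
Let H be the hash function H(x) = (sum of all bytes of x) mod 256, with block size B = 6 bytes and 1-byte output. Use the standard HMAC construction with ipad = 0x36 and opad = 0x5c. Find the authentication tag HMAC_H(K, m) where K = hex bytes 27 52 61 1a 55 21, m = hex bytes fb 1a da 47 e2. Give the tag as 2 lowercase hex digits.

Key hex bytes 27 52 61 1a 55 21 is exactly B = 6 bytes: K' = 27 52 61 1a 55 21.
K' ⊕ ipad = 11 64 57 2c 63 17.  K' ⊕ opad = 7b 0e 3d 46 09 7d.
Inner input = (K'⊕ipad) ∥ m = 11 64 57 2c 63 17 ∥ fb 1a da 47 e2.
Inner hash: sum = 17+100+87+44+99+23+251+26+218+71+226 = 1162; mod 256 = 138 → 8a.
Outer input = (K'⊕opad) ∥ inner = 7b 0e 3d 46 09 7d ∥ 8a.
Outer hash (tag): sum = 123+14+61+70+9+125+138 = 540; mod 256 = 28 → 1c.

1c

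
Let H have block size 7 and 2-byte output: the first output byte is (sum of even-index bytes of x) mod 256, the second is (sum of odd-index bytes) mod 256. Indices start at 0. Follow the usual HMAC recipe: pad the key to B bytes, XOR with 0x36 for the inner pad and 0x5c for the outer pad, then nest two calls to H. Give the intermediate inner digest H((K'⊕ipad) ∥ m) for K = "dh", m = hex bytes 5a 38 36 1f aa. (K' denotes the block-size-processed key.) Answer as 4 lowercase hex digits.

4b04

Key "dh" = 64 68 is 2 bytes ≤ B = 7; zero-pad to 7 bytes: K' = 64 68 00 00 00 00 00.
K' ⊕ ipad = 52 5e 36 36 36 36 36.
Inner input = 52 5e 36 36 36 36 36 ∥ 5a 38 36 1f aa.
Inner hash: even-index sum = 331 mod 256 = 75; odd-index sum = 516 mod 256 = 4 → 4b 04.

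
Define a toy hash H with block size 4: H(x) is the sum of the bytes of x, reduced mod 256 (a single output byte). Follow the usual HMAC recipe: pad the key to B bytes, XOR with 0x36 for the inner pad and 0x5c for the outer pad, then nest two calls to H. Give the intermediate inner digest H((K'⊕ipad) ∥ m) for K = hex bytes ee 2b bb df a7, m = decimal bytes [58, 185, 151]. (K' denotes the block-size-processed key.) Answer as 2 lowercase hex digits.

Key hex bytes ee 2b bb df a7 is 5 bytes > B = 4, so hash it first: H(key) = 5a, then zero-pad to 4 bytes: K' = 5a 00 00 00.
K' ⊕ ipad = 6c 36 36 36.
Inner input = 6c 36 36 36 ∥ 3a b9 97.
Inner hash: sum = 108+54+54+54+58+185+151 = 664; mod 256 = 152 → 98.

98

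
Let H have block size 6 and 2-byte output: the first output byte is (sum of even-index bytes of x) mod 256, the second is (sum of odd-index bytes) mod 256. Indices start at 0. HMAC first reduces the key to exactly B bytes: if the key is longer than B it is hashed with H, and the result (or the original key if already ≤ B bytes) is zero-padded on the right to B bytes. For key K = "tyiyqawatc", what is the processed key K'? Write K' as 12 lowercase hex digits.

391700000000

|K| = 10 > B = 6, so first hash the key.
H(K): even-index sum = 569 mod 256 = 57; odd-index sum = 535 mod 256 = 23 → 39 17.
Zero-pad H(K) = 39 17 to 6 bytes: K' = 39 17 00 00 00 00.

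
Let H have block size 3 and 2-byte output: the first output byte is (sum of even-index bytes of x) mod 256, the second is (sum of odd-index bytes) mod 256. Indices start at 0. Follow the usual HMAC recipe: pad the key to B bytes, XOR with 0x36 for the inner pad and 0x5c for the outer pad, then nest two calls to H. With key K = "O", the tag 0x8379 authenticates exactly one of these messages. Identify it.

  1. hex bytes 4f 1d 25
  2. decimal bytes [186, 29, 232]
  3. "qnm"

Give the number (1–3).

Key "O" = 4f is 1 byte ≤ B = 3; zero-pad to 3 bytes: K' = 4f 00 00.
K' ⊕ ipad = 79 36 36; K' ⊕ opad = 13 5c 5c.
m1: inner = H(79 36 36 4f 1d 25) = cc aa; tag = H(13 5c 5c cc aa) = 1928
m2: inner = H(79 36 36 ba 1d e8) = cc d8; tag = H(13 5c 5c cc d8) = 4728
m3: inner = H(79 36 36 71 6e 6d) = 1d 14; tag = H(13 5c 5c 1d 14) = 8379 ← matches

3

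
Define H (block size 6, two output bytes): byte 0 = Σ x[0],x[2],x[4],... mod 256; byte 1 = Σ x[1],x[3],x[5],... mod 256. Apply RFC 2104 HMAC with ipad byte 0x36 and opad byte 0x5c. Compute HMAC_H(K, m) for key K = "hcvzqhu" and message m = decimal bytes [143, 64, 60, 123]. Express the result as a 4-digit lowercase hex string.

Key "hcvzqhu" = 68 63 76 7a 71 68 75 is 7 bytes > B = 6, so hash it first: H(key) = c4 45, then zero-pad to 6 bytes: K' = c4 45 00 00 00 00.
K' ⊕ ipad = f2 73 36 36 36 36.  K' ⊕ opad = 98 19 5c 5c 5c 5c.
Inner input = (K'⊕ipad) ∥ m = f2 73 36 36 36 36 ∥ 8f 40 3c 7b.
Inner hash: even-index sum = 553 mod 256 = 41; odd-index sum = 410 mod 256 = 154 → 29 9a.
Outer input = (K'⊕opad) ∥ inner = 98 19 5c 5c 5c 5c ∥ 29 9a.
Outer hash (tag): even-index sum = 377 mod 256 = 121; odd-index sum = 363 mod 256 = 107 → 79 6b.

796b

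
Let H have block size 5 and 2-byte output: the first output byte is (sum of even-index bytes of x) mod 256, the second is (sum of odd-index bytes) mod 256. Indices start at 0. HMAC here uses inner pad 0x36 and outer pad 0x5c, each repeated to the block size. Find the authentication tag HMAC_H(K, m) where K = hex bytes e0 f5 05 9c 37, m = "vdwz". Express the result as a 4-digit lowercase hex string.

da51

Key hex bytes e0 f5 05 9c 37 is exactly B = 5 bytes: K' = e0 f5 05 9c 37.
K' ⊕ ipad = d6 c3 33 aa 01.  K' ⊕ opad = bc a9 59 c0 6b.
Inner input = (K'⊕ipad) ∥ m = d6 c3 33 aa 01 ∥ 76 64 77 7a.
Inner hash: even-index sum = 488 mod 256 = 232; odd-index sum = 602 mod 256 = 90 → e8 5a.
Outer input = (K'⊕opad) ∥ inner = bc a9 59 c0 6b ∥ e8 5a.
Outer hash (tag): even-index sum = 474 mod 256 = 218; odd-index sum = 593 mod 256 = 81 → da 51.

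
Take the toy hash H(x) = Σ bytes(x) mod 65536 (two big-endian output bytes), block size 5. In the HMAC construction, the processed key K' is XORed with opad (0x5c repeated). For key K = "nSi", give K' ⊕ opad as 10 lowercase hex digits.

320f355c5c

Key "nSi" = 6e 53 69 is 3 bytes ≤ B = 5; zero-pad to 5 bytes: K' = 6e 53 69 00 00.
XOR each byte with 0x5c: 6e⊕5c=32, 53⊕5c=0f, 69⊕5c=35, 00⊕5c=5c, 00⊕5c=5c.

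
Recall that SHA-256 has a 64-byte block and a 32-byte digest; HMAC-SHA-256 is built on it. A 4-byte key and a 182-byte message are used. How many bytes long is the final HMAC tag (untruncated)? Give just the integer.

The tag is one SHA-256 digest: 32 bytes.

32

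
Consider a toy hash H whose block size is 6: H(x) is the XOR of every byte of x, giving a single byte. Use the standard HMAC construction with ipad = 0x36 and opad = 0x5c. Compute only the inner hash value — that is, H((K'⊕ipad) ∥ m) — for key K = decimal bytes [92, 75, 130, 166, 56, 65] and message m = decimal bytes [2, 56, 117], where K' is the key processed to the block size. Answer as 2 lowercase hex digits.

05

Key decimal bytes [92, 75, 130, 166, 56, 65] = 5c 4b 82 a6 38 41 is exactly B = 6 bytes: K' = 5c 4b 82 a6 38 41.
K' ⊕ ipad = 6a 7d b4 90 0e 77.
Inner input = 6a 7d b4 90 0e 77 ∥ 02 38 75.
Inner hash: XOR 6a⊕7d⊕b4⊕90⊕0e⊕77⊕02⊕38⊕75 = 05.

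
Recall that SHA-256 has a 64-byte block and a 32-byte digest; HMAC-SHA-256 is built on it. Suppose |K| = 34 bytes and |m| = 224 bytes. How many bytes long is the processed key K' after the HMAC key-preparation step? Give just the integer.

64

Key is 34 ≤ 64 bytes, zero-padded: |K'| = 64.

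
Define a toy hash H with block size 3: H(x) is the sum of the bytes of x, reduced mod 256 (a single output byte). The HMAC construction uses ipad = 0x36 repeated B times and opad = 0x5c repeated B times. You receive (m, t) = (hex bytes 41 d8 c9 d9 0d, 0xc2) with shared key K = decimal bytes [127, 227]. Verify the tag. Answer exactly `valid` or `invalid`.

invalid

Key decimal bytes [127, 227] = 7f e3 is 2 bytes ≤ B = 3; zero-pad to 3 bytes: K' = 7f e3 00.
K' ⊕ ipad = 49 d5 36; K' ⊕ opad = 23 bf 5c.
Inner hash: sum = 73+213+54+65+216+201+217+13 = 1052; mod 256 = 28 → 1c.
Outer hash (recomputed tag): sum = 35+191+92+28 = 346; mod 256 = 90 → 5a.
Recomputed tag = 5a; claimed = c2 → mismatch.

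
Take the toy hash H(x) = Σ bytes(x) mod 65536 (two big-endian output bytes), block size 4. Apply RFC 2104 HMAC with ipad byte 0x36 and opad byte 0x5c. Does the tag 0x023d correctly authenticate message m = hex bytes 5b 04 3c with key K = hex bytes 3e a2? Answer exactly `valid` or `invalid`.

invalid

Key hex bytes 3e a2 is 2 bytes ≤ B = 4; zero-pad to 4 bytes: K' = 3e a2 00 00.
K' ⊕ ipad = 08 94 36 36; K' ⊕ opad = 62 fe 5c 5c.
Inner hash: sum = 8+148+54+54+91+4+60 = 419 → 01 a3.
Outer hash (recomputed tag): sum = 98+254+92+92+1+163 = 700 → 02 bc.
Recomputed tag = 02bc; claimed = 023d → mismatch.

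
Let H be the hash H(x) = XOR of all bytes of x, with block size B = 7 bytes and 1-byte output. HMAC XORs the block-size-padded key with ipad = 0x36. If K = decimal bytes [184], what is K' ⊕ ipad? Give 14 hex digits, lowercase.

8e363636363636

Key decimal bytes [184] = b8 is 1 byte ≤ B = 7; zero-pad to 7 bytes: K' = b8 00 00 00 00 00 00.
XOR each byte with 0x36: b8⊕36=8e, 00⊕36=36, 00⊕36=36, 00⊕36=36, 00⊕36=36, 00⊕36=36, 00⊕36=36.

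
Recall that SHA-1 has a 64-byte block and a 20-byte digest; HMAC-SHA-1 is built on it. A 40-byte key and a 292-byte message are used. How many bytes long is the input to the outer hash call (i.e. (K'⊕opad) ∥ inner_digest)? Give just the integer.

84

Key is 40 ≤ 64 bytes, zero-padded: |K'| = 64.
Outer input = (K'⊕opad) ∥ H(inner) → 64 + 20 = 84 bytes.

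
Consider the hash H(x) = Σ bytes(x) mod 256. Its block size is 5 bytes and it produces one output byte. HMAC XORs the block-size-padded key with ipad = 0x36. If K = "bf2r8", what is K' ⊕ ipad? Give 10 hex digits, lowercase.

Key "bf2r8" = 62 66 32 72 38 is exactly B = 5 bytes: K' = 62 66 32 72 38.
XOR each byte with 0x36: 62⊕36=54, 66⊕36=50, 32⊕36=04, 72⊕36=44, 38⊕36=0e.

545004440e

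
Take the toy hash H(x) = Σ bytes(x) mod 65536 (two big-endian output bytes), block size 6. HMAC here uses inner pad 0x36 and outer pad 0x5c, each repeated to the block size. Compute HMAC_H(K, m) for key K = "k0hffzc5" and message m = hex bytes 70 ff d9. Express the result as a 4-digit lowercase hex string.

Key "k0hffzc5" = 6b 30 68 66 66 7a 63 35 is 8 bytes > B = 6, so hash it first: H(key) = 02 e1, then zero-pad to 6 bytes: K' = 02 e1 00 00 00 00.
K' ⊕ ipad = 34 d7 36 36 36 36.  K' ⊕ opad = 5e bd 5c 5c 5c 5c.
Inner input = (K'⊕ipad) ∥ m = 34 d7 36 36 36 36 ∥ 70 ff d9.
Inner hash: sum = 52+215+54+54+54+54+112+255+217 = 1067 → 04 2b.
Outer input = (K'⊕opad) ∥ inner = 5e bd 5c 5c 5c 5c ∥ 04 2b.
Outer hash (tag): sum = 94+189+92+92+92+92+4+43 = 698 → 02 ba.

02ba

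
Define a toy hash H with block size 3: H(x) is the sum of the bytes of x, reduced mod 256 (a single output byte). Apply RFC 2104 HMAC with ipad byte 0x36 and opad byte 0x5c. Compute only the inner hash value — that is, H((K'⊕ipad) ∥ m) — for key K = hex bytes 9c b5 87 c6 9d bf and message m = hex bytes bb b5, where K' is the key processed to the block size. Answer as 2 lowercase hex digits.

Key hex bytes 9c b5 87 c6 9d bf is 6 bytes > B = 3, so hash it first: H(key) = fa, then zero-pad to 3 bytes: K' = fa 00 00.
K' ⊕ ipad = cc 36 36.
Inner input = cc 36 36 ∥ bb b5.
Inner hash: sum = 204+54+54+187+181 = 680; mod 256 = 168 → a8.

a8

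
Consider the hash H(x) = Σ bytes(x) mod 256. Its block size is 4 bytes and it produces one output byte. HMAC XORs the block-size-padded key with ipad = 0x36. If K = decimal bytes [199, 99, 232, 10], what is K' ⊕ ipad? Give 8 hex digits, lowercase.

Key decimal bytes [199, 99, 232, 10] = c7 63 e8 0a is exactly B = 4 bytes: K' = c7 63 e8 0a.
XOR each byte with 0x36: c7⊕36=f1, 63⊕36=55, e8⊕36=de, 0a⊕36=3c.

f155de3c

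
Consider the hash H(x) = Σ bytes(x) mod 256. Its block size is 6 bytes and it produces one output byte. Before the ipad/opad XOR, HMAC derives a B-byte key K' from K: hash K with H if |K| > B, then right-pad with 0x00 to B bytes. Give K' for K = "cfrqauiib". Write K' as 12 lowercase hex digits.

|K| = 9 > B = 6, so first hash the key.
H(K): sum = 99+102+114+113+97+117+105+105+98 = 950; mod 256 = 182 → b6.
Zero-pad H(K) = b6 to 6 bytes: K' = b6 00 00 00 00 00.

b60000000000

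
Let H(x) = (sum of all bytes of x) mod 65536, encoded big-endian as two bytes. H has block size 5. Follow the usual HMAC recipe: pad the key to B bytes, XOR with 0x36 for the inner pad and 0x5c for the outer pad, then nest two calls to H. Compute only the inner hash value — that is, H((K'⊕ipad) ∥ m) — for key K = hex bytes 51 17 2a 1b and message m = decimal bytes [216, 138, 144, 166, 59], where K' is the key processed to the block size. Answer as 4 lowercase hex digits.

03da

Key hex bytes 51 17 2a 1b is 4 bytes ≤ B = 5; zero-pad to 5 bytes: K' = 51 17 2a 1b 00.
K' ⊕ ipad = 67 21 1c 2d 36.
Inner input = 67 21 1c 2d 36 ∥ d8 8a 90 a6 3b.
Inner hash: sum = 103+33+28+45+54+216+138+144+166+59 = 986 → 03 da.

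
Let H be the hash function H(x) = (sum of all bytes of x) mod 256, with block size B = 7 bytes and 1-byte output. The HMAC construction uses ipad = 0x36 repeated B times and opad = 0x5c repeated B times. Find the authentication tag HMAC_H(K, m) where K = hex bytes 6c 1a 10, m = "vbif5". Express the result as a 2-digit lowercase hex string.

92

Key hex bytes 6c 1a 10 is 3 bytes ≤ B = 7; zero-pad to 7 bytes: K' = 6c 1a 10 00 00 00 00.
K' ⊕ ipad = 5a 2c 26 36 36 36 36.  K' ⊕ opad = 30 46 4c 5c 5c 5c 5c.
Inner input = (K'⊕ipad) ∥ m = 5a 2c 26 36 36 36 36 ∥ 76 62 69 66 35.
Inner hash: sum = 90+44+38+54+54+54+54+118+98+105+102+53 = 864; mod 256 = 96 → 60.
Outer input = (K'⊕opad) ∥ inner = 30 46 4c 5c 5c 5c 5c ∥ 60.
Outer hash (tag): sum = 48+70+76+92+92+92+92+96 = 658; mod 256 = 146 → 92.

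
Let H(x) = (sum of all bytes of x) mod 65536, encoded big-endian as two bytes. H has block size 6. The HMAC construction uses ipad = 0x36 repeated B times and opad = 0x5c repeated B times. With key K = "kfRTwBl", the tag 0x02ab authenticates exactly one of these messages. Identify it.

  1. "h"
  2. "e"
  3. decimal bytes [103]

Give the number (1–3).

Key "kfRTwBl" = 6b 66 52 54 77 42 6c is 7 bytes > B = 6, so hash it first: H(key) = 02 9c, then zero-pad to 6 bytes: K' = 02 9c 00 00 00 00.
K' ⊕ ipad = 34 aa 36 36 36 36; K' ⊕ opad = 5e c0 5c 5c 5c 5c.
m1: inner = H(34 aa 36 36 36 36 68) = 02 1e; tag = H(5e c0 5c 5c 5c 5c 02 1e) = 02ae
m2: inner = H(34 aa 36 36 36 36 65) = 02 1b; tag = H(5e c0 5c 5c 5c 5c 02 1b) = 02ab ← matches
m3: inner = H(34 aa 36 36 36 36 67) = 02 1d; tag = H(5e c0 5c 5c 5c 5c 02 1d) = 02ad

2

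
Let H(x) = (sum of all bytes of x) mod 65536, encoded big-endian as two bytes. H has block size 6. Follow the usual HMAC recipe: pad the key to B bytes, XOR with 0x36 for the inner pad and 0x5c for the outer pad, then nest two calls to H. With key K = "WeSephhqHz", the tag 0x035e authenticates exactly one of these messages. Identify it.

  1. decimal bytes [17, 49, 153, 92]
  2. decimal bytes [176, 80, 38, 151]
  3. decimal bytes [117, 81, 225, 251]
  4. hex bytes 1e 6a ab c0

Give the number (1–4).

Key "WeSephhqHz" = 57 65 53 65 70 68 68 71 48 7a is 10 bytes > B = 6, so hash it first: H(key) = 03 e7, then zero-pad to 6 bytes: K' = 03 e7 00 00 00 00.
K' ⊕ ipad = 35 d1 36 36 36 36; K' ⊕ opad = 5f bb 5c 5c 5c 5c.
m1: inner = H(35 d1 36 36 36 36 11 31 99 5c) = 03 15; tag = H(5f bb 5c 5c 5c 5c 03 15) = 02a2
m2: inner = H(35 d1 36 36 36 36 b0 50 26 97) = 03 9b; tag = H(5f bb 5c 5c 5c 5c 03 9b) = 0328
m3: inner = H(35 d1 36 36 36 36 75 51 e1 fb) = 04 80; tag = H(5f bb 5c 5c 5c 5c 04 80) = 030e
m4: inner = H(35 d1 36 36 36 36 1e 6a ab c0) = 03 d1; tag = H(5f bb 5c 5c 5c 5c 03 d1) = 035e ← matches

4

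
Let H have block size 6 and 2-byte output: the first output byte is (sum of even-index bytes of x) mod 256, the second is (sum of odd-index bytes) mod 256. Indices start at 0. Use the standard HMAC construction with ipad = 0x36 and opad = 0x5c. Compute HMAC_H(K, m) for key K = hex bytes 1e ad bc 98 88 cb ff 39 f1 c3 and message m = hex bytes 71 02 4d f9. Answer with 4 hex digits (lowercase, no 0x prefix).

54a9

Key hex bytes 1e ad bc 98 88 cb ff 39 f1 c3 is 10 bytes > B = 6, so hash it first: H(key) = 52 0c, then zero-pad to 6 bytes: K' = 52 0c 00 00 00 00.
K' ⊕ ipad = 64 3a 36 36 36 36.  K' ⊕ opad = 0e 50 5c 5c 5c 5c.
Inner input = (K'⊕ipad) ∥ m = 64 3a 36 36 36 36 ∥ 71 02 4d f9.
Inner hash: even-index sum = 398 mod 256 = 142; odd-index sum = 417 mod 256 = 161 → 8e a1.
Outer input = (K'⊕opad) ∥ inner = 0e 50 5c 5c 5c 5c ∥ 8e a1.
Outer hash (tag): even-index sum = 340 mod 256 = 84; odd-index sum = 425 mod 256 = 169 → 54 a9.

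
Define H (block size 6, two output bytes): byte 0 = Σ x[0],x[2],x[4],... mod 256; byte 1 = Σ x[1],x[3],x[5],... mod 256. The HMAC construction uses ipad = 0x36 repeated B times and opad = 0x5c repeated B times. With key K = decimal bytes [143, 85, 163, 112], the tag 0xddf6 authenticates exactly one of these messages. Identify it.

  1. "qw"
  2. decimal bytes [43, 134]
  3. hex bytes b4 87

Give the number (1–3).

Key decimal bytes [143, 85, 163, 112] = 8f 55 a3 70 is 4 bytes ≤ B = 6; zero-pad to 6 bytes: K' = 8f 55 a3 70 00 00.
K' ⊕ ipad = b9 63 95 46 36 36; K' ⊕ opad = d3 09 ff 2c 5c 5c.
m1: inner = H(b9 63 95 46 36 36 71 77) = f5 56; tag = H(d3 09 ff 2c 5c 5c f5 56) = 23e7
m2: inner = H(b9 63 95 46 36 36 2b 86) = af 65; tag = H(d3 09 ff 2c 5c 5c af 65) = ddf6 ← matches
m3: inner = H(b9 63 95 46 36 36 b4 87) = 38 66; tag = H(d3 09 ff 2c 5c 5c 38 66) = 66f7

2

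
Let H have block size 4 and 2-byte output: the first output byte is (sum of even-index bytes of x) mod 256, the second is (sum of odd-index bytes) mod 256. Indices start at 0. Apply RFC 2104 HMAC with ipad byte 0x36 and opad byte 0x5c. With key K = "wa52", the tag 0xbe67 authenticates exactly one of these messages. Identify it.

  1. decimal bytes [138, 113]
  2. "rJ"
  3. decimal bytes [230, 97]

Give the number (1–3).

3

Key "wa52" = 77 61 35 32 is exactly B = 4 bytes: K' = 77 61 35 32.
K' ⊕ ipad = 41 57 03 04; K' ⊕ opad = 2b 3d 69 6e.
m1: inner = H(41 57 03 04 8a 71) = ce cc; tag = H(2b 3d 69 6e ce cc) = 6277
m2: inner = H(41 57 03 04 72 4a) = b6 a5; tag = H(2b 3d 69 6e b6 a5) = 4a50
m3: inner = H(41 57 03 04 e6 61) = 2a bc; tag = H(2b 3d 69 6e 2a bc) = be67 ← matches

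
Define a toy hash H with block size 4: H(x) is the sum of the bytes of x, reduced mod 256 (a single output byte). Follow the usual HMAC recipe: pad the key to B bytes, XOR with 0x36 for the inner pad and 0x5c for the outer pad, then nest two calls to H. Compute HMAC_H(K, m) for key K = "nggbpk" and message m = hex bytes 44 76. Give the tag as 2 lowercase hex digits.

e4

Key "nggbpk" = 6e 67 67 62 70 6b is 6 bytes > B = 4, so hash it first: H(key) = 79, then zero-pad to 4 bytes: K' = 79 00 00 00.
K' ⊕ ipad = 4f 36 36 36.  K' ⊕ opad = 25 5c 5c 5c.
Inner input = (K'⊕ipad) ∥ m = 4f 36 36 36 ∥ 44 76.
Inner hash: sum = 79+54+54+54+68+118 = 427; mod 256 = 171 → ab.
Outer input = (K'⊕opad) ∥ inner = 25 5c 5c 5c ∥ ab.
Outer hash (tag): sum = 37+92+92+92+171 = 484; mod 256 = 228 → e4.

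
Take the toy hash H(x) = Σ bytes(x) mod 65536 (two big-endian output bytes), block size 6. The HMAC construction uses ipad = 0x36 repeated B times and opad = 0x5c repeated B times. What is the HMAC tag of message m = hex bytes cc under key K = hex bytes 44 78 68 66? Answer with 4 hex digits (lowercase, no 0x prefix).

020a

Key hex bytes 44 78 68 66 is 4 bytes ≤ B = 6; zero-pad to 6 bytes: K' = 44 78 68 66 00 00.
K' ⊕ ipad = 72 4e 5e 50 36 36.  K' ⊕ opad = 18 24 34 3a 5c 5c.
Inner input = (K'⊕ipad) ∥ m = 72 4e 5e 50 36 36 ∥ cc.
Inner hash: sum = 114+78+94+80+54+54+204 = 678 → 02 a6.
Outer input = (K'⊕opad) ∥ inner = 18 24 34 3a 5c 5c ∥ 02 a6.
Outer hash (tag): sum = 24+36+52+58+92+92+2+166 = 522 → 02 0a.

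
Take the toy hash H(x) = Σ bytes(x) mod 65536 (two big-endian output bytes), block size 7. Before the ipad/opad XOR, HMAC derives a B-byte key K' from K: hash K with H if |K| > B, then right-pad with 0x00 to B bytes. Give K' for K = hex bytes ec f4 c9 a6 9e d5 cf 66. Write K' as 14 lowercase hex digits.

05f70000000000

|K| = 8 > B = 7, so first hash the key.
H(K): sum = 236+244+201+166+158+213+207+102 = 1527 → 05 f7.
Zero-pad H(K) = 05 f7 to 7 bytes: K' = 05 f7 00 00 00 00 00.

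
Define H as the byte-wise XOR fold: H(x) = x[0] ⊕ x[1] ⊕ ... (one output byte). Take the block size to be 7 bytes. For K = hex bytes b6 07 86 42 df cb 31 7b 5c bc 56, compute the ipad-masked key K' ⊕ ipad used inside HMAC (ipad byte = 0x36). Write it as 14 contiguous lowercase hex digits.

ab363636363636

Key hex bytes b6 07 86 42 df cb 31 7b 5c bc 56 is 11 bytes > B = 7, so hash it first: H(key) = 9d, then zero-pad to 7 bytes: K' = 9d 00 00 00 00 00 00.
XOR each byte with 0x36: 9d⊕36=ab, 00⊕36=36, 00⊕36=36, 00⊕36=36, 00⊕36=36, 00⊕36=36, 00⊕36=36.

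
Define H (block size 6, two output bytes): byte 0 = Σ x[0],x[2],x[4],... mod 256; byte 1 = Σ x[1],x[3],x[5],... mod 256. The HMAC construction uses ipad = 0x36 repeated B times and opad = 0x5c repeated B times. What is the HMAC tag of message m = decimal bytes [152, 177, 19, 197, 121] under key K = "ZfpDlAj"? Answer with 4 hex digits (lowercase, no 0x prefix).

da2e

Key "ZfpDlAj" = 5a 66 70 44 6c 41 6a is 7 bytes > B = 6, so hash it first: H(key) = a0 eb, then zero-pad to 6 bytes: K' = a0 eb 00 00 00 00.
K' ⊕ ipad = 96 dd 36 36 36 36.  K' ⊕ opad = fc b7 5c 5c 5c 5c.
Inner input = (K'⊕ipad) ∥ m = 96 dd 36 36 36 36 ∥ 98 b1 13 c5 79.
Inner hash: even-index sum = 550 mod 256 = 38; odd-index sum = 703 mod 256 = 191 → 26 bf.
Outer input = (K'⊕opad) ∥ inner = fc b7 5c 5c 5c 5c ∥ 26 bf.
Outer hash (tag): even-index sum = 474 mod 256 = 218; odd-index sum = 558 mod 256 = 46 → da 2e.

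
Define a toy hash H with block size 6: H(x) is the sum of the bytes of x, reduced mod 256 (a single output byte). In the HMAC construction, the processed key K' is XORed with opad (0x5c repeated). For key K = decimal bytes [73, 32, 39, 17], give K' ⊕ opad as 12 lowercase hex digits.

Key decimal bytes [73, 32, 39, 17] = 49 20 27 11 is 4 bytes ≤ B = 6; zero-pad to 6 bytes: K' = 49 20 27 11 00 00.
XOR each byte with 0x5c: 49⊕5c=15, 20⊕5c=7c, 27⊕5c=7b, 11⊕5c=4d, 00⊕5c=5c, 00⊕5c=5c.

157c7b4d5c5c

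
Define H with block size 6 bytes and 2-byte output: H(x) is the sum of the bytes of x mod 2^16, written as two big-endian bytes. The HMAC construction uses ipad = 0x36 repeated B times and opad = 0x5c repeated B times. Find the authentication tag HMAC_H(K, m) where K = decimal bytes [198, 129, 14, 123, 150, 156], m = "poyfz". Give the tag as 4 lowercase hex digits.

042d

Key decimal bytes [198, 129, 14, 123, 150, 156] = c6 81 0e 7b 96 9c is exactly B = 6 bytes: K' = c6 81 0e 7b 96 9c.
K' ⊕ ipad = f0 b7 38 4d a0 aa.  K' ⊕ opad = 9a dd 52 27 ca c0.
Inner input = (K'⊕ipad) ∥ m = f0 b7 38 4d a0 aa ∥ 70 6f 79 66 7a.
Inner hash: sum = 240+183+56+77+160+170+112+111+121+102+122 = 1454 → 05 ae.
Outer input = (K'⊕opad) ∥ inner = 9a dd 52 27 ca c0 ∥ 05 ae.
Outer hash (tag): sum = 154+221+82+39+202+192+5+174 = 1069 → 04 2d.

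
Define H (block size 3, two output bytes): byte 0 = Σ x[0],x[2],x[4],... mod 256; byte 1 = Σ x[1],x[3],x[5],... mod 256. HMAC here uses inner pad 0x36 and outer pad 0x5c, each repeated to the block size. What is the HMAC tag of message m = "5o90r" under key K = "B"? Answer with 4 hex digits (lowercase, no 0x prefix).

Key "B" = 42 is 1 byte ≤ B = 3; zero-pad to 3 bytes: K' = 42 00 00.
K' ⊕ ipad = 74 36 36.  K' ⊕ opad = 1e 5c 5c.
Inner input = (K'⊕ipad) ∥ m = 74 36 36 ∥ 35 6f 39 30 72.
Inner hash: even-index sum = 329 mod 256 = 73; odd-index sum = 278 mod 256 = 22 → 49 16.
Outer input = (K'⊕opad) ∥ inner = 1e 5c 5c ∥ 49 16.
Outer hash (tag): even-index sum = 144 mod 256 = 144; odd-index sum = 165 mod 256 = 165 → 90 a5.

90a5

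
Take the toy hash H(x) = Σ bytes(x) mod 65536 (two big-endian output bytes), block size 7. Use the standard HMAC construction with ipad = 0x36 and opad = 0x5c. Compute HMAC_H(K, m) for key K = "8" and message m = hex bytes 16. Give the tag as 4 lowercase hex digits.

02f5

Key "8" = 38 is 1 byte ≤ B = 7; zero-pad to 7 bytes: K' = 38 00 00 00 00 00 00.
K' ⊕ ipad = 0e 36 36 36 36 36 36.  K' ⊕ opad = 64 5c 5c 5c 5c 5c 5c.
Inner input = (K'⊕ipad) ∥ m = 0e 36 36 36 36 36 36 ∥ 16.
Inner hash: sum = 14+54+54+54+54+54+54+22 = 360 → 01 68.
Outer input = (K'⊕opad) ∥ inner = 64 5c 5c 5c 5c 5c 5c ∥ 01 68.
Outer hash (tag): sum = 100+92+92+92+92+92+92+1+104 = 757 → 02 f5.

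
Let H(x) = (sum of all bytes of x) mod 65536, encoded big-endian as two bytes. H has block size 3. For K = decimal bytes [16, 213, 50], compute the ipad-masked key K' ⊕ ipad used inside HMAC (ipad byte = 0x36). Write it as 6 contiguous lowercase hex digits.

Key decimal bytes [16, 213, 50] = 10 d5 32 is exactly B = 3 bytes: K' = 10 d5 32.
XOR each byte with 0x36: 10⊕36=26, d5⊕36=e3, 32⊕36=04.

26e304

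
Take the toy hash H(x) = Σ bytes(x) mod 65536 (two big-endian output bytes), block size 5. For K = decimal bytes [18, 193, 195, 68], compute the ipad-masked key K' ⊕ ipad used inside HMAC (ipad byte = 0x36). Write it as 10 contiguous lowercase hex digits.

24f7f57236

Key decimal bytes [18, 193, 195, 68] = 12 c1 c3 44 is 4 bytes ≤ B = 5; zero-pad to 5 bytes: K' = 12 c1 c3 44 00.
XOR each byte with 0x36: 12⊕36=24, c1⊕36=f7, c3⊕36=f5, 44⊕36=72, 00⊕36=36.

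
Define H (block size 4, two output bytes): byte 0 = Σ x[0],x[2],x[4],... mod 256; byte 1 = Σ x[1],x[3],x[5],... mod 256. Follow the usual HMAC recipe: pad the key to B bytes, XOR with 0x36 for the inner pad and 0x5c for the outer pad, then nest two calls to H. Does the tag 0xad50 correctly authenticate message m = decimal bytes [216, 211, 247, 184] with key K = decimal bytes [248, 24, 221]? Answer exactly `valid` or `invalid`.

invalid

Key decimal bytes [248, 24, 221] = f8 18 dd is 3 bytes ≤ B = 4; zero-pad to 4 bytes: K' = f8 18 dd 00.
K' ⊕ ipad = ce 2e eb 36; K' ⊕ opad = a4 44 81 5c.
Inner hash: even-index sum = 904 mod 256 = 136; odd-index sum = 495 mod 256 = 239 → 88 ef.
Outer hash (recomputed tag): even-index sum = 429 mod 256 = 173; odd-index sum = 399 mod 256 = 143 → ad 8f.
Recomputed tag = ad8f; claimed = ad50 → mismatch.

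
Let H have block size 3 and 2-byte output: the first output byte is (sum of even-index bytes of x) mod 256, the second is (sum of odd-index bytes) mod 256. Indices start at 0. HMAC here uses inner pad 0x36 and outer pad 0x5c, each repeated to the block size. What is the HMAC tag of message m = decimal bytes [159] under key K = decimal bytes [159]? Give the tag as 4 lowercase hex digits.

f43b

Key decimal bytes [159] = 9f is 1 byte ≤ B = 3; zero-pad to 3 bytes: K' = 9f 00 00.
K' ⊕ ipad = a9 36 36.  K' ⊕ opad = c3 5c 5c.
Inner input = (K'⊕ipad) ∥ m = a9 36 36 ∥ 9f.
Inner hash: even-index sum = 223 mod 256 = 223; odd-index sum = 213 mod 256 = 213 → df d5.
Outer input = (K'⊕opad) ∥ inner = c3 5c 5c ∥ df d5.
Outer hash (tag): even-index sum = 500 mod 256 = 244; odd-index sum = 315 mod 256 = 59 → f4 3b.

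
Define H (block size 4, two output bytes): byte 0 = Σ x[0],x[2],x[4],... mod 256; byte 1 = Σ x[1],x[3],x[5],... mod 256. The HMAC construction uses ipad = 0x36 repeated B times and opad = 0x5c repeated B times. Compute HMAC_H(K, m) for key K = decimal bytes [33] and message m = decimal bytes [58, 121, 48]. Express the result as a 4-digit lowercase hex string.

Key decimal bytes [33] = 21 is 1 byte ≤ B = 4; zero-pad to 4 bytes: K' = 21 00 00 00.
K' ⊕ ipad = 17 36 36 36.  K' ⊕ opad = 7d 5c 5c 5c.
Inner input = (K'⊕ipad) ∥ m = 17 36 36 36 ∥ 3a 79 30.
Inner hash: even-index sum = 183 mod 256 = 183; odd-index sum = 229 mod 256 = 229 → b7 e5.
Outer input = (K'⊕opad) ∥ inner = 7d 5c 5c 5c ∥ b7 e5.
Outer hash (tag): even-index sum = 400 mod 256 = 144; odd-index sum = 413 mod 256 = 157 → 90 9d.

909d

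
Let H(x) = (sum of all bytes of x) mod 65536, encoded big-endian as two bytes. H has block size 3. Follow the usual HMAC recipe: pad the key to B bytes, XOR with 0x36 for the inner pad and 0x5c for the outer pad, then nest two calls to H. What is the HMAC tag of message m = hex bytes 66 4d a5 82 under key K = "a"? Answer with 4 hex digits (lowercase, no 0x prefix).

0194

Key "a" = 61 is 1 byte ≤ B = 3; zero-pad to 3 bytes: K' = 61 00 00.
K' ⊕ ipad = 57 36 36.  K' ⊕ opad = 3d 5c 5c.
Inner input = (K'⊕ipad) ∥ m = 57 36 36 ∥ 66 4d a5 82.
Inner hash: sum = 87+54+54+102+77+165+130 = 669 → 02 9d.
Outer input = (K'⊕opad) ∥ inner = 3d 5c 5c ∥ 02 9d.
Outer hash (tag): sum = 61+92+92+2+157 = 404 → 01 94.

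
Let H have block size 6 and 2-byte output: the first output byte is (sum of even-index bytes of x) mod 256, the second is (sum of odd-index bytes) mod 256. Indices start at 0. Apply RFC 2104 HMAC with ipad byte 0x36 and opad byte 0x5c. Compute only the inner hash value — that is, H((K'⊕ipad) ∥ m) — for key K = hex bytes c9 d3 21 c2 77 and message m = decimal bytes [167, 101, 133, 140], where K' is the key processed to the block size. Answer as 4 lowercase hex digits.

Key hex bytes c9 d3 21 c2 77 is 5 bytes ≤ B = 6; zero-pad to 6 bytes: K' = c9 d3 21 c2 77 00.
K' ⊕ ipad = ff e5 17 f4 41 36.
Inner input = ff e5 17 f4 41 36 ∥ a7 65 85 8c.
Inner hash: even-index sum = 643 mod 256 = 131; odd-index sum = 768 mod 256 = 0 → 83 00.

8300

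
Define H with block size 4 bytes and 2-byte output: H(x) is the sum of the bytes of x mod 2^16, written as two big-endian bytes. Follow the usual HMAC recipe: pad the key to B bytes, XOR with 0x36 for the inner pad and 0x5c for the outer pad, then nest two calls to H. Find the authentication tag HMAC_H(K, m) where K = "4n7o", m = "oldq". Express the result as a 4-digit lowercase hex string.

019e

Key "4n7o" = 34 6e 37 6f is exactly B = 4 bytes: K' = 34 6e 37 6f.
K' ⊕ ipad = 02 58 01 59.  K' ⊕ opad = 68 32 6b 33.
Inner input = (K'⊕ipad) ∥ m = 02 58 01 59 ∥ 6f 6c 64 71.
Inner hash: sum = 2+88+1+89+111+108+100+113 = 612 → 02 64.
Outer input = (K'⊕opad) ∥ inner = 68 32 6b 33 ∥ 02 64.
Outer hash (tag): sum = 104+50+107+51+2+100 = 414 → 01 9e.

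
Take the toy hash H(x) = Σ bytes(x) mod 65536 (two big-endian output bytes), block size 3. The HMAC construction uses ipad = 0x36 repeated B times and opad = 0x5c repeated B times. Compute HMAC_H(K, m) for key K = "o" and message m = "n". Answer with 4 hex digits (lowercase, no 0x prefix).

011f

Key "o" = 6f is 1 byte ≤ B = 3; zero-pad to 3 bytes: K' = 6f 00 00.
K' ⊕ ipad = 59 36 36.  K' ⊕ opad = 33 5c 5c.
Inner input = (K'⊕ipad) ∥ m = 59 36 36 ∥ 6e.
Inner hash: sum = 89+54+54+110 = 307 → 01 33.
Outer input = (K'⊕opad) ∥ inner = 33 5c 5c ∥ 01 33.
Outer hash (tag): sum = 51+92+92+1+51 = 287 → 01 1f.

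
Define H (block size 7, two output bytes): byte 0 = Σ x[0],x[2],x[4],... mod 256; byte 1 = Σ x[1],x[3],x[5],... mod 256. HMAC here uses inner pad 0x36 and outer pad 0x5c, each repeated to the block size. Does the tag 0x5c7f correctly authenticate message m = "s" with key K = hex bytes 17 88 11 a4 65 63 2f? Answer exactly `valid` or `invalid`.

Key hex bytes 17 88 11 a4 65 63 2f is exactly B = 7 bytes: K' = 17 88 11 a4 65 63 2f.
K' ⊕ ipad = 21 be 27 92 53 55 19; K' ⊕ opad = 4b d4 4d f8 39 3f 73.
Inner hash: even-index sum = 180 mod 256 = 180; odd-index sum = 536 mod 256 = 24 → b4 18.
Outer hash (recomputed tag): even-index sum = 348 mod 256 = 92; odd-index sum = 703 mod 256 = 191 → 5c bf.
Recomputed tag = 5cbf; claimed = 5c7f → mismatch.

invalid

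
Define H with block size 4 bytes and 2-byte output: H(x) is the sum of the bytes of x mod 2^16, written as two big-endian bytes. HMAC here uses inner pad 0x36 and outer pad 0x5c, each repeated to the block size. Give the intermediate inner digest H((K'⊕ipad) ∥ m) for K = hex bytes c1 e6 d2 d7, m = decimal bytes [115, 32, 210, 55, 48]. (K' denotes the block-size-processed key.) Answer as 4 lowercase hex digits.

Key hex bytes c1 e6 d2 d7 is exactly B = 4 bytes: K' = c1 e6 d2 d7.
K' ⊕ ipad = f7 d0 e4 e1.
Inner input = f7 d0 e4 e1 ∥ 73 20 d2 37 30.
Inner hash: sum = 247+208+228+225+115+32+210+55+48 = 1368 → 05 58.

0558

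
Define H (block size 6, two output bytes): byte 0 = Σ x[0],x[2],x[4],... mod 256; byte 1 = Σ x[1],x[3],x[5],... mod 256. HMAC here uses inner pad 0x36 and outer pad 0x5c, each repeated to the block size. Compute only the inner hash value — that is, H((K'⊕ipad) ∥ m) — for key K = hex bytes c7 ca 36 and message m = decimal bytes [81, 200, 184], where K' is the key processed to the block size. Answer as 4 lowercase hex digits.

3030

Key hex bytes c7 ca 36 is 3 bytes ≤ B = 6; zero-pad to 6 bytes: K' = c7 ca 36 00 00 00.
K' ⊕ ipad = f1 fc 00 36 36 36.
Inner input = f1 fc 00 36 36 36 ∥ 51 c8 b8.
Inner hash: even-index sum = 560 mod 256 = 48; odd-index sum = 560 mod 256 = 48 → 30 30.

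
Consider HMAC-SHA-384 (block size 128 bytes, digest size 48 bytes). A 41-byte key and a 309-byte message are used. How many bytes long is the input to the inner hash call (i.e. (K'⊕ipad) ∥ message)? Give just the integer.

Key is 41 ≤ 128 bytes, zero-padded: |K'| = 128.
Inner input = (K'⊕ipad) ∥ m → 128 + 309 = 437 bytes.

437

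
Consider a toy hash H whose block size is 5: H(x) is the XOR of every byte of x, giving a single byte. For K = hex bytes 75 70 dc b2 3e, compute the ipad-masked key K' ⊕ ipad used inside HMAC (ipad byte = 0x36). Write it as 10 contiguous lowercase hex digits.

4346ea8408

Key hex bytes 75 70 dc b2 3e is exactly B = 5 bytes: K' = 75 70 dc b2 3e.
XOR each byte with 0x36: 75⊕36=43, 70⊕36=46, dc⊕36=ea, b2⊕36=84, 3e⊕36=08.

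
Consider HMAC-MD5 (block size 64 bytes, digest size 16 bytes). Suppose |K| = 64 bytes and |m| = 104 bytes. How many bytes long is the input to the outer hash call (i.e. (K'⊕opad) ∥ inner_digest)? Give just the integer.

Key is 64 ≤ 64 bytes, zero-padded: |K'| = 64.
Outer input = (K'⊕opad) ∥ H(inner) → 64 + 16 = 80 bytes.

80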